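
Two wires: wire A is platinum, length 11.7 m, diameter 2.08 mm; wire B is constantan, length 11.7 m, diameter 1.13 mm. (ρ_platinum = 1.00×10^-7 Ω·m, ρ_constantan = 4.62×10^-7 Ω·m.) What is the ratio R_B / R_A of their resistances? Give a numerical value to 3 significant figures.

15.7

R ∝ ρL/d², so R_B/R_A = (ρ_B/ρ_A) × (d_A/d_B)²
= (4.62×10^-7/1.00×10^-7) × (2.08/1.13)² = 15.7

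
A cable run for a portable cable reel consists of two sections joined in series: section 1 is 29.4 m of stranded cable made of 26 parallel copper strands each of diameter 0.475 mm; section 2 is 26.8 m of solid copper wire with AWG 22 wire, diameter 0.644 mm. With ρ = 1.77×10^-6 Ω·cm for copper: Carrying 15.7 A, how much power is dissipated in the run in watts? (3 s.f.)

ρ = 1.77×10^-6 Ω·cm = 1.77×10^-8 Ω·m
Section 1: A_strand = π(2.3750e-04)² = 1.772e-07 m²; R₁ = ρL/(N·A_s) = (1.77×10^-8)(29.4)/(26×1.772e-07) = 0.1129 Ω
Section 2: A = π(0.644/2 mm)² = π(3.2200e-04 m)² = 3.257e-07 m²
R₂ = (1.77×10^-8)(26.8)/(3.257e-07) = 1.456 Ω
R = R₁ + R₂ = 1.569 Ω
P = I²R = (15.7)² × 1.569 = 387 W

387 W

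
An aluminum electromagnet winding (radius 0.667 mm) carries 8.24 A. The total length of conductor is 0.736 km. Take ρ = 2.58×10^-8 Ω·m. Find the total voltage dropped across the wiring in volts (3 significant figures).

112 V

A = πr² = π(6.6700e-04 m)² = 1.398e-06 m²
R = ρL/A = (2.58×10^-8)(736)/(1.398e-06) = 13.59 Ω
V = IR = 8.24 × 13.59 = 112 V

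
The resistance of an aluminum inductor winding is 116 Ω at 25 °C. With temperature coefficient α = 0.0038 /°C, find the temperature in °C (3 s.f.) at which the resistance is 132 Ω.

R = R₀(1 + α(T − T₀)) ⇒ T = T₀ + (R/R₀ − 1)/α
T = 25 + (132/116 − 1)/0.0038 = 25 + (0.1379)/0.0038 = 61.3 °C

61.3 °C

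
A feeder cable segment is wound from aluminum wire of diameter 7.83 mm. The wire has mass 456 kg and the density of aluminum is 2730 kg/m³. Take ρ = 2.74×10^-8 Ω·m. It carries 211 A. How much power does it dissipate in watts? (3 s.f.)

A = π(d/2)² = π(3.9150e-03 m)² = 4.8152e-05 m²
L = m/(density·A) = 456/(2730×4.8152e-05) = 3469 m
R = ρL/A = (2.74×10^-8)(3469)/(4.8152e-05) = 1.974 Ω
P = I²R = (211)² × 1.974 = 87900 W

87900 W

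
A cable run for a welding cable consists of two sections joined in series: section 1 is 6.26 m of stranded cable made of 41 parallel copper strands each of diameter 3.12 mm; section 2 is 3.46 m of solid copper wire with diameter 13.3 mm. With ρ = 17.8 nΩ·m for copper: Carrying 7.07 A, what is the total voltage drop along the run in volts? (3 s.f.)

ρ = 17.8 nΩ·m = 1.78×10^-8 Ω·m
Section 1: A_strand = π(1.5600e-03)² = 7.645e-06 m²; R₁ = ρL/(N·A_s) = (1.78×10^-8)(6.26)/(41×7.645e-06) = 3.555×10^-4 Ω
Section 2: A = π(d/2)² = π(6.6500e-03 m)² = 1.389e-04 m²
R₂ = (1.78×10^-8)(3.46)/(1.389e-04) = 4.433×10^-4 Ω
R = R₁ + R₂ = 7.988×10^-4 Ω
V = IR = 7.07 × 7.988×10^-4 = 0.00565 V

0.00565 V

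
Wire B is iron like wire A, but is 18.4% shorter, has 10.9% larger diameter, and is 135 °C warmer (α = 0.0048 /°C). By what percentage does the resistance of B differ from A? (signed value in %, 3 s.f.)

R ∝ ρL/d² with ρ ∝ (1+αΔT), so R_B/R_A = (1 − 18.4/100) × (1 + 10.9/100)⁻² × (1 + 0.0048×135)
= 0.816 × 0.8131 × 1.648 = 1.093
(R_B − R_A)/R_A = 1.093 − 1 = 9.34%

9.34%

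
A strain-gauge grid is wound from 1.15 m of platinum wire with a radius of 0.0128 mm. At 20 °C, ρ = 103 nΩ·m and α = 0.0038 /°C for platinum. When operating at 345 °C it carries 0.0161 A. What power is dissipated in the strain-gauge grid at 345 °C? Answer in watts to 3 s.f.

0.133 W

ρ = 103 nΩ·m = 1.03×10^-7 Ω·m
A = πr² = π(1.2800e-05 m)² = 5.147e-10 m²
R₍20₎ = ρL/A = (1.03×10^-7)(1.15)/(5.147e-10) = 230.1 Ω
R₍345₎ = R₍20₎(1 + αΔT) = 230.1 × (1 + 0.0038×325) = 514.3 Ω
P = I²R = (0.0161)² × 514.3 = 0.133 W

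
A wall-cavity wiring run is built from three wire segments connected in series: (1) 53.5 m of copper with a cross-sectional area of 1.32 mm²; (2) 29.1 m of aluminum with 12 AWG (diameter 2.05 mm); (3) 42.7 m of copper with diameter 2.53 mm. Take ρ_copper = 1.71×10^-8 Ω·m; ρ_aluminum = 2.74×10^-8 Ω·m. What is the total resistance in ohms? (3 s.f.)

Seg 1: A = 1.32 mm² = 1.320e-06 m²
R_1 = (1.71×10^-8)(53.5)/(1.320e-06) = 0.6931 Ω
Seg 2: A = π(2.05/2 mm)² = π(1.0250e-03 m)² = 3.301e-06 m²
R_2 = (2.74×10^-8)(29.1)/(3.301e-06) = 0.2416 Ω
Seg 3: A = π(d/2)² = π(1.2650e-03 m)² = 5.027e-06 m²
R_3 = (1.71×10^-8)(42.7)/(5.027e-06) = 0.1452 Ω
R_total = R_1 + R_2 + R_3 = 1.08 Ω

1.08 Ω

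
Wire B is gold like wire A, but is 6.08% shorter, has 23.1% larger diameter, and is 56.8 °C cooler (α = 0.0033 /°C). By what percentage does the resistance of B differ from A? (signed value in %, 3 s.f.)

-49.6%

R ∝ ρL/d² with ρ ∝ (1+αΔT), so R_B/R_A = (1 − 6.08/100) × (1 + 23.1/100)⁻² × (1 − 0.0033×56.8)
= 0.9392 × 0.6599 × 0.8126 = 0.5036
(R_B − R_A)/R_A = 0.5036 − 1 = -49.6%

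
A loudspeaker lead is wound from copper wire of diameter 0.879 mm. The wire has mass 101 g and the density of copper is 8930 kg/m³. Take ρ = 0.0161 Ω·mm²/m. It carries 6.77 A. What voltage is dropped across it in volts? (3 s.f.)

ρ = 0.0161 Ω·mm²/m = 1.61×10^-8 Ω·m
A = π(d/2)² = π(4.3950e-04 m)² = 6.0683e-07 m²
L = m/(density·A) = 0.101/(8930×6.0683e-07) = 18.64 m
R = ρL/A = (1.61×10^-8)(18.64)/(6.0683e-07) = 0.4945 Ω
V = IR = 6.77 × 0.4945 = 3.35 V

3.35 V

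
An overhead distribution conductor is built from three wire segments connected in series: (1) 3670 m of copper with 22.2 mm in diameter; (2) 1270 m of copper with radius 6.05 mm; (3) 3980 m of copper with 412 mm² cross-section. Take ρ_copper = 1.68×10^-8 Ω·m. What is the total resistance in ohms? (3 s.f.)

Seg 1: A = π(d/2)² = π(1.1100e-02 m)² = 3.871e-04 m²
R_1 = (1.68×10^-8)(3670)/(3.871e-04) = 0.1593 Ω
Seg 2: A = πr² = π(6.0500e-03 m)² = 1.150e-04 m²
R_2 = (1.68×10^-8)(1270)/(1.150e-04) = 0.1855 Ω
Seg 3: A = 412 mm² = 4.120e-04 m²
R_3 = (1.68×10^-8)(3980)/(4.120e-04) = 0.1623 Ω
R_total = R_1 + R_2 + R_3 = 0.507 Ω

0.507 Ω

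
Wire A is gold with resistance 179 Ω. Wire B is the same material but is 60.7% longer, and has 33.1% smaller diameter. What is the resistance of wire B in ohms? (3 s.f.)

R ∝ L/d², so R_B/R_A = (1 + 60.7/100) × (1 − 33.1/100)⁻²
= 1.607 × 2.234 = 3.591
R_B = 3.591 × 179 = 643 Ω

643 Ω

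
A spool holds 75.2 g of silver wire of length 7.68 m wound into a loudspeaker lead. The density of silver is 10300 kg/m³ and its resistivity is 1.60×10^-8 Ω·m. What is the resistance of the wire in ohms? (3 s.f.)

A = m/(density·L) = 0.0752/(10300×7.68) = 9.5065e-07 m²
R = ρL/A = (1.60×10^-8)(7.68)/(9.5065e-07) = 0.129 Ω

0.129 Ω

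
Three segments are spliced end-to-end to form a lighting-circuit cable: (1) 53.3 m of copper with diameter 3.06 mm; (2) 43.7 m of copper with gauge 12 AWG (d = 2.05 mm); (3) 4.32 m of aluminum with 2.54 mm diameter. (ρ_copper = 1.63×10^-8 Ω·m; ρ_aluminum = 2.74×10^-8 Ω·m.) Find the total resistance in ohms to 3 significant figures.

Seg 1: A = π(d/2)² = π(1.5300e-03 m)² = 7.354e-06 m²
R_1 = (1.63×10^-8)(53.3)/(7.354e-06) = 0.1181 Ω
Seg 2: A = π(2.05/2 mm)² = π(1.0250e-03 m)² = 3.301e-06 m²
R_2 = (1.63×10^-8)(43.7)/(3.301e-06) = 0.2158 Ω
Seg 3: A = π(d/2)² = π(1.2700e-03 m)² = 5.067e-06 m²
R_3 = (2.74×10^-8)(4.32)/(5.067e-06) = 0.02336 Ω
R_total = R_1 + R_2 + R_3 = 0.357 Ω

0.357 Ω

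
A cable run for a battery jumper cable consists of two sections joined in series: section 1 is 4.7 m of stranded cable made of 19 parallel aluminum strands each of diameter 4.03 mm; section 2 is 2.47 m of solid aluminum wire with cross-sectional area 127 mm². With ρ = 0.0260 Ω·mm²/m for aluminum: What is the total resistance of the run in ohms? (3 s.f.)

0.00101 Ω

ρ = 0.0260 Ω·mm²/m = 2.60×10^-8 Ω·m
Section 1: A_strand = π(2.0150e-03)² = 1.276e-05 m²; R₁ = ρL/(N·A_s) = (2.60×10^-8)(4.7)/(19×1.276e-05) = 5.042×10^-4 Ω
Section 2: A = 127 mm² = 1.270e-04 m²
R₂ = (2.60×10^-8)(2.47)/(1.270e-04) = 5.057×10^-4 Ω
R = R₁ + R₂ = 0.00101 Ω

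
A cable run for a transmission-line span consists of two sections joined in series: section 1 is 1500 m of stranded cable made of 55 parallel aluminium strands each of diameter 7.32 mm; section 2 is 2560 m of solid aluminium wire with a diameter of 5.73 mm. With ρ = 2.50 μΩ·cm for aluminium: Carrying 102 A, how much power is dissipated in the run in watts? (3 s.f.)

26000 W

ρ = 2.50 μΩ·cm = 2.50×10^-8 Ω·m
Section 1: A_strand = π(3.6600e-03)² = 4.208e-05 m²; R₁ = ρL/(N·A_s) = (2.50×10^-8)(1500)/(55×4.208e-05) = 0.0162 Ω
Section 2: A = π(d/2)² = π(2.8650e-03 m)² = 2.579e-05 m²
R₂ = (2.50×10^-8)(2560)/(2.579e-05) = 2.482 Ω
R = R₁ + R₂ = 2.498 Ω
P = I²R = (102)² × 2.498 = 26000 W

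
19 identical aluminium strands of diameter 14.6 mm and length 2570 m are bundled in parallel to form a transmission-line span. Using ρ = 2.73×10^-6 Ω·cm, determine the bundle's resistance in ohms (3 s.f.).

0.0221 Ω

ρ = 2.73×10^-6 Ω·cm = 2.73×10^-8 Ω·m
A_strand = π(7.3000e-03 m)² = 1.674e-04 m²
R_strand = ρL/A = (2.73×10^-8)(2570)/(1.674e-04) = 0.4191 Ω
R_total = R_strand/N = 0.4191/19 = 0.0221 Ω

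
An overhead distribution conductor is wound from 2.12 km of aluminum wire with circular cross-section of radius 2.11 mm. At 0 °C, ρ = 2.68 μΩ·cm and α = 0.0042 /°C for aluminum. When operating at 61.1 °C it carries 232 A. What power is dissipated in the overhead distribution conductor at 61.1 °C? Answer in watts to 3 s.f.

2.75×10^5 W

ρ = 2.68 μΩ·cm = 2.68×10^-8 Ω·m
A = πr² = π(2.1100e-03 m)² = 1.399e-05 m²
R₍0₎ = ρL/A = (2.68×10^-8)(2120)/(1.399e-05) = 4.062 Ω
R₍61.1₎ = R₍0₎(1 + αΔT) = 4.062 × (1 + 0.0042×61.1) = 5.105 Ω
P = I²R = (232)² × 5.105 = 2.75×10^5 W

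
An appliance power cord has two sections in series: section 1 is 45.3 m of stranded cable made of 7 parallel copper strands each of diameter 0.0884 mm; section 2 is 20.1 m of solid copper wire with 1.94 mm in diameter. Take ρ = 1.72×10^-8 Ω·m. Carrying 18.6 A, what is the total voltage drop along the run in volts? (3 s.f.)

Section 1: A_strand = π(4.4200e-05)² = 6.138e-09 m²; R₁ = ρL/(N·A_s) = (1.72×10^-8)(45.3)/(7×6.138e-09) = 18.14 Ω
Section 2: A = π(d/2)² = π(9.7000e-04 m)² = 2.956e-06 m²
R₂ = (1.72×10^-8)(20.1)/(2.956e-06) = 0.117 Ω
R = R₁ + R₂ = 18.25 Ω
V = IR = 18.6 × 18.25 = 339 V

339 V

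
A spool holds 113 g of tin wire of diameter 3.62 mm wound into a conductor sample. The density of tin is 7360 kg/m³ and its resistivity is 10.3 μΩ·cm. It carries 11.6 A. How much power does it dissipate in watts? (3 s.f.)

2.01 W

ρ = 10.3 μΩ·cm = 1.03×10^-7 Ω·m
A = π(d/2)² = π(1.8100e-03 m)² = 1.0292e-05 m²
L = m/(density·A) = 0.113/(7360×1.0292e-05) = 1.492 m
R = ρL/A = (1.03×10^-7)(1.492)/(1.0292e-05) = 0.01493 Ω
P = I²R = (11.6)² × 0.01493 = 2.01 W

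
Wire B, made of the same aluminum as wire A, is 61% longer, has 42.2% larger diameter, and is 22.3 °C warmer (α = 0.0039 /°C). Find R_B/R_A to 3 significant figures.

R ∝ ρL/d² with ρ ∝ (1+αΔT), so R_B/R_A = (1 + 61/100) × (1 + 42.2/100)⁻² × (1 + 0.0039×22.3)
= 1.61 × 0.4945 × 1.087 = 0.865

0.865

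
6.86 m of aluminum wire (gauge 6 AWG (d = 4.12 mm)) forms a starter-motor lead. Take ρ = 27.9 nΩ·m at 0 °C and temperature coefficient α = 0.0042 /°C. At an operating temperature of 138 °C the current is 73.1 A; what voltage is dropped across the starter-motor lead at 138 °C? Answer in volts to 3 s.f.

1.66 V

ρ = 27.9 nΩ·m = 2.79×10^-8 Ω·m
A = π(4.12/2 mm)² = π(2.0600e-03 m)² = 1.333e-05 m²
R₍0₎ = ρL/A = (2.79×10^-8)(6.86)/(1.333e-05) = 0.01436 Ω
R₍138₎ = R₍0₎(1 + αΔT) = 0.01436 × (1 + 0.0042×138) = 0.02268 Ω
V = IR = 73.1 × 0.02268 = 1.66 V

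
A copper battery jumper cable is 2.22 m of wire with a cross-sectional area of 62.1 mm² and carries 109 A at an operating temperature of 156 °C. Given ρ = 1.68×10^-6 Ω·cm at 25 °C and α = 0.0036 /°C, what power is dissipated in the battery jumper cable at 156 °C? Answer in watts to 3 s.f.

ρ = 1.68×10^-6 Ω·cm = 1.68×10^-8 Ω·m
A = 62.1 mm² = 6.210e-05 m²
R₍25₎ = ρL/A = (1.68×10^-8)(2.22)/(6.210e-05) = 6.006×10^-4 Ω
R₍156₎ = R₍25₎(1 + αΔT) = 6.006×10^-4 × (1 + 0.0036×131) = 8.838×10^-4 Ω
P = I²R = (109)² × 8.838×10^-4 = 10.5 W

10.5 W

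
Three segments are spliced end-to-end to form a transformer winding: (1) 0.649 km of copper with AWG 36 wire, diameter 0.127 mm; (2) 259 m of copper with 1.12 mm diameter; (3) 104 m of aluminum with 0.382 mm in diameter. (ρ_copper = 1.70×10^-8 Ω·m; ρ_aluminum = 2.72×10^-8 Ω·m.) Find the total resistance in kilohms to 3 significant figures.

0.900 kΩ

Seg 1: A = π(0.127/2 mm)² = π(6.3500e-05 m)² = 1.267e-08 m²
R_1 = (1.70×10^-8)(649)/(1.267e-08) = 871 Ω
Seg 2: A = π(d/2)² = π(5.6000e-04 m)² = 9.852e-07 m²
R_2 = (1.70×10^-8)(259)/(9.852e-07) = 4.469 Ω
Seg 3: A = π(d/2)² = π(1.9100e-04 m)² = 1.146e-07 m²
R_3 = (2.72×10^-8)(104)/(1.146e-07) = 24.68 Ω
R_total = R_1 + R_2 + R_3 = 0.900 kΩ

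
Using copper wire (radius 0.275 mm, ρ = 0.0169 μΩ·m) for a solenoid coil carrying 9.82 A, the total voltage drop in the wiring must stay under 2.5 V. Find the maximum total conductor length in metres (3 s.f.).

3.58 m

ρ = 0.0169 μΩ·m = 1.69×10^-8 Ω·m
A = πr² = π(2.7500e-04 m)² = 2.376e-07 m²
L_max = V_max·A/(1·ρI) = (2.5)(2.376e-07)/(1.69×10^-8×9.82) = 3.58 m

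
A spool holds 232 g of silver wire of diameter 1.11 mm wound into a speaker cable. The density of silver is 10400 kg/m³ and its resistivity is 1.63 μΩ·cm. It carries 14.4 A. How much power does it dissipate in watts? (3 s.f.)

ρ = 1.63 μΩ·cm = 1.63×10^-8 Ω·m
A = π(d/2)² = π(5.5500e-04 m)² = 9.6769e-07 m²
L = m/(density·A) = 0.232/(10400×9.6769e-07) = 23.05 m
R = ρL/A = (1.63×10^-8)(23.05)/(9.6769e-07) = 0.3883 Ω
P = I²R = (14.4)² × 0.3883 = 80.5 W

80.5 W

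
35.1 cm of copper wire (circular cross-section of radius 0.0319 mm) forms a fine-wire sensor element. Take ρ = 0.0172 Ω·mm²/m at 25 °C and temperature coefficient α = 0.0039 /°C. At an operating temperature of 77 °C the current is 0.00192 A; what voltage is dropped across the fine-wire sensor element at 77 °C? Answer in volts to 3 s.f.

ρ = 0.0172 Ω·mm²/m = 1.72×10^-8 Ω·m
A = πr² = π(3.1900e-05 m)² = 3.197e-09 m²
R₍25₎ = ρL/A = (1.72×10^-8)(0.351)/(3.197e-09) = 1.888 Ω
R₍77₎ = R₍25₎(1 + αΔT) = 1.888 × (1 + 0.0039×52) = 2.271 Ω
V = IR = 0.00192 × 2.271 = 0.00436 V

0.00436 V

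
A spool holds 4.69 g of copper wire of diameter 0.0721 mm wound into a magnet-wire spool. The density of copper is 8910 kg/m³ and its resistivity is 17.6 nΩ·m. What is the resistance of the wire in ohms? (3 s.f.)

ρ = 17.6 nΩ·m = 1.76×10^-8 Ω·m
A = π(d/2)² = π(3.6050e-05 m)² = 4.0828e-09 m²
L = m/(density·A) = 0.00469/(8910×4.0828e-09) = 128.9 m
R = ρL/A = (1.76×10^-8)(128.9)/(4.0828e-09) = 556 Ω

556 Ω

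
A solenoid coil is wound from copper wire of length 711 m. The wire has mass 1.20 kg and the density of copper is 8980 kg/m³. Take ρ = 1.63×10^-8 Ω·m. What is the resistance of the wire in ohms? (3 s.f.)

61.7 Ω

A = m/(density·L) = 1.2/(8980×711) = 1.8795e-07 m²
R = ρL/A = (1.63×10^-8)(711)/(1.8795e-07) = 61.7 Ω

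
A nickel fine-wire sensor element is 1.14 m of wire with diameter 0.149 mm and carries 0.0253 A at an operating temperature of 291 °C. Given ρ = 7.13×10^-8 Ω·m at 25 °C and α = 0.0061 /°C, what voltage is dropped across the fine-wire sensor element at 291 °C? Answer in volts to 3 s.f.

A = π(d/2)² = π(7.4500e-05 m)² = 1.744e-08 m²
R₍25₎ = ρL/A = (7.13×10^-8)(1.14)/(1.744e-08) = 4.662 Ω
R₍291₎ = R₍25₎(1 + αΔT) = 4.662 × (1 + 0.0061×266) = 12.23 Ω
V = IR = 0.0253 × 12.23 = 0.309 V

0.309 V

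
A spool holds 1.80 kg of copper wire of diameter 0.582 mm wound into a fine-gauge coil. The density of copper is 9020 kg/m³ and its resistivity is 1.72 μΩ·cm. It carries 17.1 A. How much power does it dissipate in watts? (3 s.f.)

14200 W

ρ = 1.72 μΩ·cm = 1.72×10^-8 Ω·m
A = π(d/2)² = π(2.9100e-04 m)² = 2.6603e-07 m²
L = m/(density·A) = 1.8/(9020×2.6603e-07) = 750.1 m
R = ρL/A = (1.72×10^-8)(750.1)/(2.6603e-07) = 48.5 Ω
P = I²R = (17.1)² × 48.5 = 14200 W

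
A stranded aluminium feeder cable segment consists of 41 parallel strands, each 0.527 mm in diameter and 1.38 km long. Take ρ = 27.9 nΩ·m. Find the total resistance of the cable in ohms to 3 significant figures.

ρ = 27.9 nΩ·m = 2.79×10^-8 Ω·m
A_strand = π(2.6350e-04 m)² = 2.181e-07 m²
R_strand = ρL/A = (2.79×10^-8)(1380)/(2.181e-07) = 176.5 Ω
R_total = R_strand/N = 176.5/41 = 4.31 Ω

4.31 Ω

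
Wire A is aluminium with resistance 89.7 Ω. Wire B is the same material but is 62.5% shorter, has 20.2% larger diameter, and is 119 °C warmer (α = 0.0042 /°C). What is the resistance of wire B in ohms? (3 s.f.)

R ∝ ρL/d² with ρ ∝ (1+αΔT), so R_B/R_A = (1 − 62.5/100) × (1 + 20.2/100)⁻² × (1 + 0.0042×119)
= 0.375 × 0.6921 × 1.5 = 0.3893
R_B = 0.3893 × 89.7 = 34.9 Ω

34.9 Ω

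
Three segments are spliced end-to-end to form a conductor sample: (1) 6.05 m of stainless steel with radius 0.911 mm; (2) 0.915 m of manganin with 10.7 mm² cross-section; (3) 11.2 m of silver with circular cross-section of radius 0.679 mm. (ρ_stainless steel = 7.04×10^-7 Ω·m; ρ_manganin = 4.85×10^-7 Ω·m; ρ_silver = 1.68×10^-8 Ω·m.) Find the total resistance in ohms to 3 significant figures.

Seg 1: A = πr² = π(9.1100e-04 m)² = 2.607e-06 m²
R_1 = (7.04×10^-7)(6.05)/(2.607e-06) = 1.634 Ω
Seg 2: A = 10.7 mm² = 1.070e-05 m²
R_2 = (4.85×10^-7)(0.915)/(1.070e-05) = 0.04147 Ω
Seg 3: A = πr² = π(6.7900e-04 m)² = 1.448e-06 m²
R_3 = (1.68×10^-8)(11.2)/(1.448e-06) = 0.1299 Ω
R_total = R_1 + R_2 + R_3 = 1.80 Ω

1.80 Ω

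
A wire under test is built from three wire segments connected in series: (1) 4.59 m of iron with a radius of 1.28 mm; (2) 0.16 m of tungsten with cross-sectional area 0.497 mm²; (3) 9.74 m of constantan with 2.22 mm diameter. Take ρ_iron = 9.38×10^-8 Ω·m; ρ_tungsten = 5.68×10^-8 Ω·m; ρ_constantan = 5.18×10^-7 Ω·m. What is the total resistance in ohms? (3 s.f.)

1.41 Ω

Seg 1: A = πr² = π(1.2800e-03 m)² = 5.147e-06 m²
R_1 = (9.38×10^-8)(4.59)/(5.147e-06) = 0.08365 Ω
Seg 2: A = 0.497 mm² = 4.970e-07 m²
R_2 = (5.68×10^-8)(0.16)/(4.970e-07) = 0.01829 Ω
Seg 3: A = π(d/2)² = π(1.1100e-03 m)² = 3.871e-06 m²
R_3 = (5.18×10^-7)(9.74)/(3.871e-06) = 1.303 Ω
R_total = R_1 + R_2 + R_3 = 1.41 Ω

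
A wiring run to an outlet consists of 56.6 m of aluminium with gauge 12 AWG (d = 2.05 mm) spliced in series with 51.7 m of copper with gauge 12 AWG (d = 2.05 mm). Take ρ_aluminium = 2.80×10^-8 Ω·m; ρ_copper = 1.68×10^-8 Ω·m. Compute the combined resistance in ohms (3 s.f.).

0.743 Ω

Segment 1: A = π(2.05/2 mm)² = π(1.0250e-03 m)² = 3.301e-06 m²
R₁ = ρL/A = (2.80×10^-8)(56.6)/(3.301e-06) = 0.4801 Ω
R₂ = (1.68×10^-8)(51.7)/(3.301e-06) = 0.2631 Ω
R = R₁ + R₂ = 0.743 Ω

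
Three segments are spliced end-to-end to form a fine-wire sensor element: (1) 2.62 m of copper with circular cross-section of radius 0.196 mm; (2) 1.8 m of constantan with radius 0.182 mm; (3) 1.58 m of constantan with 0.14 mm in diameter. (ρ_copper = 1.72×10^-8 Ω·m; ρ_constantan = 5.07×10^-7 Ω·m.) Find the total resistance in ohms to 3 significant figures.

Seg 1: A = πr² = π(1.9600e-04 m)² = 1.207e-07 m²
R_1 = (1.72×10^-8)(2.62)/(1.207e-07) = 0.3734 Ω
Seg 2: A = πr² = π(1.8200e-04 m)² = 1.041e-07 m²
R_2 = (5.07×10^-7)(1.8)/(1.041e-07) = 8.77 Ω
Seg 3: A = π(d/2)² = π(7.0000e-05 m)² = 1.539e-08 m²
R_3 = (5.07×10^-7)(1.58)/(1.539e-08) = 52.04 Ω
R_total = R_1 + R_2 + R_3 = 61.2 Ω

61.2 Ω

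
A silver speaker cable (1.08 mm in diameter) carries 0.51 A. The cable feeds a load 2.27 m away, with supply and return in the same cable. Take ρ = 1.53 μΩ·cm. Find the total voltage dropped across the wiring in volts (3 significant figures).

ρ = 1.53 μΩ·cm = 1.53×10^-8 Ω·m
A = π(d/2)² = π(5.4000e-04 m)² = 9.161e-07 m²
Total conductor length (both ways) L = 2 × 2.27 = 4.54 m
R = ρL/A = (1.53×10^-8)(4.54)/(9.161e-07) = 0.07582 Ω
V = IR = 0.51 × 0.07582 = 0.0387 V

0.0387 V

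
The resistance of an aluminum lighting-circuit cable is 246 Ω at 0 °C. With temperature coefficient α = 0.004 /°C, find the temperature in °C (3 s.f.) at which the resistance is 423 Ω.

180 °C

R = R₀(1 + α(T − T₀)) ⇒ T = T₀ + (R/R₀ − 1)/α
T = 0 + (423/246 − 1)/0.004 = 0 + (0.7195)/0.004 = 180 °C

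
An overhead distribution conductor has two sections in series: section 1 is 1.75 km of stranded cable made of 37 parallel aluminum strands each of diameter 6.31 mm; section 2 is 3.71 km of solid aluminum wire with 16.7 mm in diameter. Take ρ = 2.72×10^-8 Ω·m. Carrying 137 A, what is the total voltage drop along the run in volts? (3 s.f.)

Section 1: A_strand = π(3.1550e-03)² = 3.127e-05 m²; R₁ = ρL/(N·A_s) = (2.72×10^-8)(1750)/(37×3.127e-05) = 0.04114 Ω
Section 2: A = π(d/2)² = π(8.3500e-03 m)² = 2.190e-04 m²
R₂ = (2.72×10^-8)(3710)/(2.190e-04) = 0.4607 Ω
R = R₁ + R₂ = 0.5018 Ω
V = IR = 137 × 0.5018 = 68.8 V

68.8 V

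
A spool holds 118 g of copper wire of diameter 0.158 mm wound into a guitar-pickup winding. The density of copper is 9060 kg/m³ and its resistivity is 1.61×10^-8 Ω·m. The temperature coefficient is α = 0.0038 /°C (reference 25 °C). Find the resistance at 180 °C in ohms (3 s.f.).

A = π(d/2)² = π(7.9000e-05 m)² = 1.9607e-08 m²
L = m/(density·A) = 0.118/(9060×1.9607e-08) = 664.3 m
R = ρL/A = (1.61×10^-8)(664.3)/(1.9607e-08) = 545.5 Ω
R(180 °C) = 545.5 × (1 + 0.0038×155) = 867 Ω

867 Ω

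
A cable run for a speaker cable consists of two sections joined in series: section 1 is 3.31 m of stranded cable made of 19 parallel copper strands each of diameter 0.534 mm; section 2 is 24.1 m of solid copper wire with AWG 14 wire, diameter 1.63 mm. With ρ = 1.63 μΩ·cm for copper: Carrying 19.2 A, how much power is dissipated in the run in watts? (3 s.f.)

74.1 W

ρ = 1.63 μΩ·cm = 1.63×10^-8 Ω·m
Section 1: A_strand = π(2.6700e-04)² = 2.240e-07 m²; R₁ = ρL/(N·A_s) = (1.63×10^-8)(3.31)/(19×2.240e-07) = 0.01268 Ω
Section 2: A = π(1.63/2 mm)² = π(8.1500e-04 m)² = 2.087e-06 m²
R₂ = (1.63×10^-8)(24.1)/(2.087e-06) = 0.1883 Ω
R = R₁ + R₂ = 0.2009 Ω
P = I²R = (19.2)² × 0.2009 = 74.1 W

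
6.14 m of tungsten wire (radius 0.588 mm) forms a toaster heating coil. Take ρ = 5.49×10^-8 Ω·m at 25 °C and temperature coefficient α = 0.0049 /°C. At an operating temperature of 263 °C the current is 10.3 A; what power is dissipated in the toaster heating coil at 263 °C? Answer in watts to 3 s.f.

A = πr² = π(5.8800e-04 m)² = 1.086e-06 m²
R₍25₎ = ρL/A = (5.49×10^-8)(6.14)/(1.086e-06) = 0.3103 Ω
R₍263₎ = R₍25₎(1 + αΔT) = 0.3103 × (1 + 0.0049×238) = 0.6723 Ω
P = I²R = (10.3)² × 0.6723 = 71.3 W

71.3 W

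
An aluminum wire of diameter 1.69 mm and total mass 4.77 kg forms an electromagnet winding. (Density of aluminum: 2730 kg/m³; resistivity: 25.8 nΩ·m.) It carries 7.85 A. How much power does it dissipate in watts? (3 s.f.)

ρ = 25.8 nΩ·m = 2.58×10^-8 Ω·m
A = π(d/2)² = π(8.4500e-04 m)² = 2.2432e-06 m²
L = m/(density·A) = 4.77/(2730×2.2432e-06) = 778.9 m
R = ρL/A = (2.58×10^-8)(778.9)/(2.2432e-06) = 8.959 Ω
P = I²R = (7.85)² × 8.959 = 552 W

552 W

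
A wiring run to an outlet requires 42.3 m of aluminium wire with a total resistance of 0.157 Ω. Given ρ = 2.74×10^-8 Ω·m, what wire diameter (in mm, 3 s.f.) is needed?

3.07 mm

A = ρL/R = (2.74×10^-8)(42.3)/(0.157) = 7.382e-06 m²
d = 2√(A/π) = 3.066e-03 m = 3.07 mm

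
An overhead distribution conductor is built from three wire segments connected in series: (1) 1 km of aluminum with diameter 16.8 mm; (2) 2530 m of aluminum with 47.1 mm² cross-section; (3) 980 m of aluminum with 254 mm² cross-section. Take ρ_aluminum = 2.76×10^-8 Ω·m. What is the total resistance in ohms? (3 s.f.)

1.71 Ω

Seg 1: A = π(d/2)² = π(8.4000e-03 m)² = 2.217e-04 m²
R_1 = (2.76×10^-8)(1000)/(2.217e-04) = 0.1245 Ω
Seg 2: A = 47.1 mm² = 4.710e-05 m²
R_2 = (2.76×10^-8)(2530)/(4.710e-05) = 1.483 Ω
Seg 3: A = 254 mm² = 2.540e-04 m²
R_3 = (2.76×10^-8)(980)/(2.540e-04) = 0.1065 Ω
R_total = R_1 + R_2 + R_3 = 1.71 Ω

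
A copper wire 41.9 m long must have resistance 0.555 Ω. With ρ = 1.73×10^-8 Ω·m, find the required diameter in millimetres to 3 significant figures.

1.29 mm

A = ρL/R = (1.73×10^-8)(41.9)/(0.555) = 1.306e-06 m²
d = 2√(A/π) = 1.290e-03 m = 1.29 mm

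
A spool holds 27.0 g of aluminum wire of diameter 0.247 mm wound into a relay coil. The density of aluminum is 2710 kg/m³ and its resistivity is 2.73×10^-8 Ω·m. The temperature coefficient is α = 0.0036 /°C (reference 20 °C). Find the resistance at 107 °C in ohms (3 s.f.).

156 Ω

A = π(d/2)² = π(1.2350e-04 m)² = 4.7916e-08 m²
L = m/(density·A) = 0.027/(2710×4.7916e-08) = 207.9 m
R = ρL/A = (2.73×10^-8)(207.9)/(4.7916e-08) = 118.5 Ω
R(107 °C) = 118.5 × (1 + 0.0036×87) = 156 Ω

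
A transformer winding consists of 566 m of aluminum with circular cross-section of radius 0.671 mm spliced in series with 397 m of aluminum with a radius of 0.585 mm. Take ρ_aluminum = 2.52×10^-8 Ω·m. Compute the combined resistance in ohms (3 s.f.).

19.4 Ω

Segment 1: A = πr² = π(6.7100e-04 m)² = 1.414e-06 m²
R₁ = ρL/A = (2.52×10^-8)(566)/(1.414e-06) = 10.08 Ω
Segment 2: A = πr² = π(5.8500e-04 m)² = 1.075e-06 m²
R₂ = (2.52×10^-8)(397)/(1.075e-06) = 9.305 Ω
R = R₁ + R₂ = 19.4 Ω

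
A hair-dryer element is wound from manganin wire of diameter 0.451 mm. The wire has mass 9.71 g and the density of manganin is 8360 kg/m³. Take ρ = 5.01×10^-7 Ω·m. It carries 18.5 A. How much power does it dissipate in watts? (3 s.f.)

7800 W

A = π(d/2)² = π(2.2550e-04 m)² = 1.5975e-07 m²
L = m/(density·A) = 0.00971/(8360×1.5975e-07) = 7.271 m
R = ρL/A = (5.01×10^-7)(7.271)/(1.5975e-07) = 22.8 Ω
P = I²R = (18.5)² × 22.8 = 7800 W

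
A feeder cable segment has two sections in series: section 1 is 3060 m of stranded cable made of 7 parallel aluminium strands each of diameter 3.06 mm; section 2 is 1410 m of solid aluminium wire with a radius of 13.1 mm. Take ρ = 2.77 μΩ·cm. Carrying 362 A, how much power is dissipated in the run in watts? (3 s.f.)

ρ = 2.77 μΩ·cm = 2.77×10^-8 Ω·m
Section 1: A_strand = π(1.5300e-03)² = 7.354e-06 m²; R₁ = ρL/(N·A_s) = (2.77×10^-8)(3060)/(7×7.354e-06) = 1.647 Ω
Section 2: A = πr² = π(1.3100e-02 m)² = 5.391e-04 m²
R₂ = (2.77×10^-8)(1410)/(5.391e-04) = 0.07244 Ω
R = R₁ + R₂ = 1.719 Ω
P = I²R = (362)² × 1.719 = 2.25×10^5 W

2.25×10^5 W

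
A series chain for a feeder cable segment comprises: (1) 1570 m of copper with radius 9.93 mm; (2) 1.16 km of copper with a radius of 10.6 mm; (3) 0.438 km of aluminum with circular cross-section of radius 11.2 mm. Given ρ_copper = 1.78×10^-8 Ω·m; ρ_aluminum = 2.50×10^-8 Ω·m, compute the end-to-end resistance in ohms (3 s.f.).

0.176 Ω

Seg 1: A = πr² = π(9.9300e-03 m)² = 3.098e-04 m²
R_1 = (1.78×10^-8)(1570)/(3.098e-04) = 0.09021 Ω
Seg 2: A = πr² = π(1.0600e-02 m)² = 3.530e-04 m²
R_2 = (1.78×10^-8)(1160)/(3.530e-04) = 0.05849 Ω
Seg 3: A = πr² = π(1.1200e-02 m)² = 3.941e-04 m²
R_3 = (2.50×10^-8)(438)/(3.941e-04) = 0.02779 Ω
R_total = R_1 + R_2 + R_3 = 0.176 Ω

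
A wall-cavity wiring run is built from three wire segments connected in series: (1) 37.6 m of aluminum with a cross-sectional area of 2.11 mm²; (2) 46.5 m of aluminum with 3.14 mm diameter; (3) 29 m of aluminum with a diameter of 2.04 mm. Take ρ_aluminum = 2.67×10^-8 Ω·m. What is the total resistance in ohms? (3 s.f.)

0.873 Ω

Seg 1: A = 2.11 mm² = 2.110e-06 m²
R_1 = (2.67×10^-8)(37.6)/(2.110e-06) = 0.4758 Ω
Seg 2: A = π(d/2)² = π(1.5700e-03 m)² = 7.744e-06 m²
R_2 = (2.67×10^-8)(46.5)/(7.744e-06) = 0.1603 Ω
Seg 3: A = π(d/2)² = π(1.0200e-03 m)² = 3.269e-06 m²
R_3 = (2.67×10^-8)(29)/(3.269e-06) = 0.2369 Ω
R_total = R_1 + R_2 + R_3 = 0.873 Ω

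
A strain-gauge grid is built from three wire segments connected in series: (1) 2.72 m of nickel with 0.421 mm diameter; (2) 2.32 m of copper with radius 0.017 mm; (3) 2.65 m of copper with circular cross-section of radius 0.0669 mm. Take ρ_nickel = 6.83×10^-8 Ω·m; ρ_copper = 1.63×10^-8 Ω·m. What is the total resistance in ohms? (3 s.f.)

Seg 1: A = π(d/2)² = π(2.1050e-04 m)² = 1.392e-07 m²
R_1 = (6.83×10^-8)(2.72)/(1.392e-07) = 1.335 Ω
Seg 2: A = πr² = π(1.7000e-05 m)² = 9.079e-10 m²
R_2 = (1.63×10^-8)(2.32)/(9.079e-10) = 41.65 Ω
Seg 3: A = πr² = π(6.6900e-05 m)² = 1.406e-08 m²
R_3 = (1.63×10^-8)(2.65)/(1.406e-08) = 3.072 Ω
R_total = R_1 + R_2 + R_3 = 46.1 Ω

46.1 Ω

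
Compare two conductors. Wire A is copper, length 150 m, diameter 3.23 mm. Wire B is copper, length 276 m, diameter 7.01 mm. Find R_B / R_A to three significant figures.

0.391

R ∝ ρL/d², so R_B/R_A = (L_B/L_A) × (d_A/d_B)²
= (276/150) × (3.23/7.01)² = 0.391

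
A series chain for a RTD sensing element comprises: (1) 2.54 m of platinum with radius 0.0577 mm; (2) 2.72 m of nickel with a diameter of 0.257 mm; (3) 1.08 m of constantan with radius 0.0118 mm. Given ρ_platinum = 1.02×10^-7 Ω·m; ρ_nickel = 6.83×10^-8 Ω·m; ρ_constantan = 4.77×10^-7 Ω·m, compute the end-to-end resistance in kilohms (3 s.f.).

Seg 1: A = πr² = π(5.7700e-05 m)² = 1.046e-08 m²
R_1 = (1.02×10^-7)(2.54)/(1.046e-08) = 24.77 Ω
Seg 2: A = π(d/2)² = π(1.2850e-04 m)² = 5.187e-08 m²
R_2 = (6.83×10^-8)(2.72)/(5.187e-08) = 3.581 Ω
Seg 3: A = πr² = π(1.1800e-05 m)² = 4.374e-10 m²
R_3 = (4.77×10^-7)(1.08)/(4.374e-10) = 1178 Ω
R_total = R_1 + R_2 + R_3 = 1.21 kΩ

1.21 kΩ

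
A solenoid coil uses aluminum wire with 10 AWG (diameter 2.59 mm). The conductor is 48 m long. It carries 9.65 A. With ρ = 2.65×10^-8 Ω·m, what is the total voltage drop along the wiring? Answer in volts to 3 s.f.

2.33 V

A = π(2.59/2 mm)² = π(1.2950e-03 m)² = 5.269e-06 m²
R = ρL/A = (2.65×10^-8)(48)/(5.269e-06) = 0.2414 Ω
V = IR = 9.65 × 0.2414 = 2.33 V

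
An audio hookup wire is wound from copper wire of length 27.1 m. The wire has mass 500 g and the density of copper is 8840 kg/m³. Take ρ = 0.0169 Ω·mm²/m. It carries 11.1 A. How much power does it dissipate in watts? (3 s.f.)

ρ = 0.0169 Ω·mm²/m = 1.69×10^-8 Ω·m
A = m/(density·L) = 0.5/(8840×27.1) = 2.0871e-06 m²
R = ρL/A = (1.69×10^-8)(27.1)/(2.0871e-06) = 0.2194 Ω
P = I²R = (11.1)² × 0.2194 = 27.0 W

27.0 W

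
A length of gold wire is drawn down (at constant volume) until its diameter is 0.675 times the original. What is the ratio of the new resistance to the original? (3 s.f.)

4.82

Volume constant ⇒ L' = L/r² with r = 0.675. R' = ρL'/A' = ρ(L/r²)/(πr²d₀²/4) = R/r⁴.
Factor = 4.82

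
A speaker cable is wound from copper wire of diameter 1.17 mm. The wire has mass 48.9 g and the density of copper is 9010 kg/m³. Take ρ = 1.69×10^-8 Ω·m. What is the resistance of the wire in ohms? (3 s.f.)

A = π(d/2)² = π(5.8500e-04 m)² = 1.0751e-06 m²
L = m/(density·A) = 0.0489/(9010×1.0751e-06) = 5.048 m
R = ρL/A = (1.69×10^-8)(5.048)/(1.0751e-06) = 0.0794 Ω

0.0794 Ω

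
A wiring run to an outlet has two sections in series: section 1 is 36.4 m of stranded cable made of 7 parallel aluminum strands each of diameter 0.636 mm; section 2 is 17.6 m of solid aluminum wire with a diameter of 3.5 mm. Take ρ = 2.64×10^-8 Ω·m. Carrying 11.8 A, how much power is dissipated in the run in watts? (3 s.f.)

Section 1: A_strand = π(3.1800e-04)² = 3.177e-07 m²; R₁ = ρL/(N·A_s) = (2.64×10^-8)(36.4)/(7×3.177e-07) = 0.4321 Ω
Section 2: A = π(d/2)² = π(1.7500e-03 m)² = 9.621e-06 m²
R₂ = (2.64×10^-8)(17.6)/(9.621e-06) = 0.04829 Ω
R = R₁ + R₂ = 0.4804 Ω
P = I²R = (11.8)² × 0.4804 = 66.9 W

66.9 W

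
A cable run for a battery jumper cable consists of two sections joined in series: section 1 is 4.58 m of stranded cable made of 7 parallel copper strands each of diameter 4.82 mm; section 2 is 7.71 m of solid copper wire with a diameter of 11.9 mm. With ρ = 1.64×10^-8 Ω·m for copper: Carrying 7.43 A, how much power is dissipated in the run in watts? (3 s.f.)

Section 1: A_strand = π(2.4100e-03)² = 1.825e-05 m²; R₁ = ρL/(N·A_s) = (1.64×10^-8)(4.58)/(7×1.825e-05) = 5.881×10^-4 Ω
Section 2: A = π(d/2)² = π(5.9500e-03 m)² = 1.112e-04 m²
R₂ = (1.64×10^-8)(7.71)/(1.112e-04) = 0.001137 Ω
R = R₁ + R₂ = 0.001725 Ω
P = I²R = (7.43)² × 0.001725 = 0.0952 W

0.0952 W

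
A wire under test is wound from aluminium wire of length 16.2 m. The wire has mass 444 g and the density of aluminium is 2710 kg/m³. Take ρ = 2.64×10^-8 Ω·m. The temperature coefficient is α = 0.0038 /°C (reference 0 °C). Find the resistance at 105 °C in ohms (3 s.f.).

A = m/(density·L) = 0.444/(2710×16.2) = 1.0113e-05 m²
R = ρL/A = (2.64×10^-8)(16.2)/(1.0113e-05) = 0.04229 Ω
R(105 °C) = 0.04229 × (1 + 0.0038×105) = 0.0592 Ω

0.0592 Ω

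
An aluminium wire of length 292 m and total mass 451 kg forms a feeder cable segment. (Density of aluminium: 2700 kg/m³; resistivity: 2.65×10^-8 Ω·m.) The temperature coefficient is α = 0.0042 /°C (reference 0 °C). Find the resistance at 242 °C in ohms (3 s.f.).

A = m/(density·L) = 451/(2700×292) = 5.7204e-04 m²
R = ρL/A = (2.65×10^-8)(292)/(5.7204e-04) = 0.01353 Ω
R(242 °C) = 0.01353 × (1 + 0.0042×242) = 0.0273 Ω

0.0273 Ω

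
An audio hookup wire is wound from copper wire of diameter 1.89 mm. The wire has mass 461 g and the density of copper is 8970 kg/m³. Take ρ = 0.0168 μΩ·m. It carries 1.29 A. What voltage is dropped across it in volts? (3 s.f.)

ρ = 0.0168 μΩ·m = 1.68×10^-8 Ω·m
A = π(d/2)² = π(9.4500e-04 m)² = 2.8055e-06 m²
L = m/(density·A) = 0.461/(8970×2.8055e-06) = 18.32 m
R = ρL/A = (1.68×10^-8)(18.32)/(2.8055e-06) = 0.1097 Ω
V = IR = 1.29 × 0.1097 = 0.142 V

0.142 V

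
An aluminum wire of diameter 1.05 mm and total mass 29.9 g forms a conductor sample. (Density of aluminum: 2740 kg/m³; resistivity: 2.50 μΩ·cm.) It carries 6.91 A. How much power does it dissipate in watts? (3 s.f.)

17.4 W

ρ = 2.50 μΩ·cm = 2.50×10^-8 Ω·m
A = π(d/2)² = π(5.2500e-04 m)² = 8.6590e-07 m²
L = m/(density·A) = 0.0299/(2740×8.6590e-07) = 12.6 m
R = ρL/A = (2.50×10^-8)(12.6)/(8.6590e-07) = 0.3639 Ω
P = I²R = (6.91)² × 0.3639 = 17.4 W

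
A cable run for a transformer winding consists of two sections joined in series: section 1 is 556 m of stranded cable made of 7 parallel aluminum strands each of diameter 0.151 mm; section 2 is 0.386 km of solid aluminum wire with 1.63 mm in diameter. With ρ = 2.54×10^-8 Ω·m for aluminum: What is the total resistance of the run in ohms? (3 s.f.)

117 Ω

Section 1: A_strand = π(7.5500e-05)² = 1.791e-08 m²; R₁ = ρL/(N·A_s) = (2.54×10^-8)(556)/(7×1.791e-08) = 112.7 Ω
Section 2: A = π(d/2)² = π(8.1500e-04 m)² = 2.087e-06 m²
R₂ = (2.54×10^-8)(386)/(2.087e-06) = 4.698 Ω
R = R₁ + R₂ = 117 Ω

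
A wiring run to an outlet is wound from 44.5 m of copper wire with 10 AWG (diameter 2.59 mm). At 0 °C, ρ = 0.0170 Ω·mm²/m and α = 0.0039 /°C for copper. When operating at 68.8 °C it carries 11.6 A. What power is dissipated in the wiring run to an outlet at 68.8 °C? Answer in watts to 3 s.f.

24.5 W

ρ = 0.0170 Ω·mm²/m = 1.70×10^-8 Ω·m
A = π(2.59/2 mm)² = π(1.2950e-03 m)² = 5.269e-06 m²
R₍0₎ = ρL/A = (1.70×10^-8)(44.5)/(5.269e-06) = 0.1436 Ω
R₍68.8₎ = R₍0₎(1 + αΔT) = 0.1436 × (1 + 0.0039×68.8) = 0.1821 Ω
P = I²R = (11.6)² × 0.1821 = 24.5 W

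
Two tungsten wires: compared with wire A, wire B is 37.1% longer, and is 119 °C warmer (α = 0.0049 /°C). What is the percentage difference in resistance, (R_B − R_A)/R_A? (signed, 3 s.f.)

117%

R ∝ ρL/d² with ρ ∝ (1+αΔT), so R_B/R_A = (1 + 37.1/100) × (1 + 0.0049×119)
= 1.371 × 1.583 = 2.17
(R_B − R_A)/R_A = 2.17 − 1 = 117%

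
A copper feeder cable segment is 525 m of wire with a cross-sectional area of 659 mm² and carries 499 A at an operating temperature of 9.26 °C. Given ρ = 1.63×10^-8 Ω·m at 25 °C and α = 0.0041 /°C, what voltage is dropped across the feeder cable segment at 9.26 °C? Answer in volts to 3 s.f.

6.06 V

A = 659 mm² = 6.590e-04 m²
R₍25₎ = ρL/A = (1.63×10^-8)(525)/(6.590e-04) = 0.01299 Ω
R₍9.26₎ = R₍25₎(1 + αΔT) = 0.01299 × (1 + 0.0041×-15.7) = 0.01215 Ω
V = IR = 499 × 0.01215 = 6.06 V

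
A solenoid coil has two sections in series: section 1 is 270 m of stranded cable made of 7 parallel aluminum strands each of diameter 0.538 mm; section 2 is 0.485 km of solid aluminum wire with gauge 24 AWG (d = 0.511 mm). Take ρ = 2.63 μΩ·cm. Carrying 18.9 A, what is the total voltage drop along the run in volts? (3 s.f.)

1260 V

ρ = 2.63 μΩ·cm = 2.63×10^-8 Ω·m
Section 1: A_strand = π(2.6900e-04)² = 2.273e-07 m²; R₁ = ρL/(N·A_s) = (2.63×10^-8)(270)/(7×2.273e-07) = 4.462 Ω
Section 2: A = π(0.511/2 mm)² = π(2.5550e-04 m)² = 2.051e-07 m²
R₂ = (2.63×10^-8)(485)/(2.051e-07) = 62.2 Ω
R = R₁ + R₂ = 66.66 Ω
V = IR = 18.9 × 66.66 = 1260 V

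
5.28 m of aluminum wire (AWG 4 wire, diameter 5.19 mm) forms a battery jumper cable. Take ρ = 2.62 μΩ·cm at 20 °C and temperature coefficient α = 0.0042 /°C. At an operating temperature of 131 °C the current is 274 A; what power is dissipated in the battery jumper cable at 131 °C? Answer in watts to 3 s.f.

720 W

ρ = 2.62 μΩ·cm = 2.62×10^-8 Ω·m
A = π(5.19/2 mm)² = π(2.5950e-03 m)² = 2.116e-05 m²
R₍20₎ = ρL/A = (2.62×10^-8)(5.28)/(2.116e-05) = 0.006539 Ω
R₍131₎ = R₍20₎(1 + αΔT) = 0.006539 × (1 + 0.0042×111) = 0.009587 Ω
P = I²R = (274)² × 0.009587 = 720 W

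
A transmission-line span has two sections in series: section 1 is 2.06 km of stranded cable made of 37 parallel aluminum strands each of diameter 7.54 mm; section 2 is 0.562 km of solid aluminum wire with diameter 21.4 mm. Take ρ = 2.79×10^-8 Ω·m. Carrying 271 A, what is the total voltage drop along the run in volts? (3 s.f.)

21.2 V

Section 1: A_strand = π(3.7700e-03)² = 4.465e-05 m²; R₁ = ρL/(N·A_s) = (2.79×10^-8)(2060)/(37×4.465e-05) = 0.03479 Ω
Section 2: A = π(d/2)² = π(1.0700e-02 m)² = 3.597e-04 m²
R₂ = (2.79×10^-8)(562)/(3.597e-04) = 0.04359 Ω
R = R₁ + R₂ = 0.07838 Ω
V = IR = 271 × 0.07838 = 21.2 V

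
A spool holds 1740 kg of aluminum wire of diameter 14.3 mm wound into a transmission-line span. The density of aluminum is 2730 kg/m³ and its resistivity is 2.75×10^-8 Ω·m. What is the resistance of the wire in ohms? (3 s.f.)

0.680 Ω

A = π(d/2)² = π(7.1500e-03 m)² = 1.6061e-04 m²
L = m/(density·A) = 1740/(2730×1.6061e-04) = 3968 m
R = ρL/A = (2.75×10^-8)(3968)/(1.6061e-04) = 0.680 Ω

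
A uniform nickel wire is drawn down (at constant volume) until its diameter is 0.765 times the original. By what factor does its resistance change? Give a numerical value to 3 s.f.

Volume constant ⇒ L' = L/r² with r = 0.765. R' = ρL'/A' = ρ(L/r²)/(πr²d₀²/4) = R/r⁴.
Factor = 2.92

2.92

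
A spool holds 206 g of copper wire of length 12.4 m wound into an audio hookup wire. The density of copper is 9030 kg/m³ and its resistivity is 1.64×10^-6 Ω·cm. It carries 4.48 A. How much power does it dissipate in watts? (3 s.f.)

ρ = 1.64×10^-6 Ω·cm = 1.64×10^-8 Ω·m
A = m/(density·L) = 0.206/(9030×12.4) = 1.8397e-06 m²
R = ρL/A = (1.64×10^-8)(12.4)/(1.8397e-06) = 0.1105 Ω
P = I²R = (4.48)² × 0.1105 = 2.22 W

2.22 W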